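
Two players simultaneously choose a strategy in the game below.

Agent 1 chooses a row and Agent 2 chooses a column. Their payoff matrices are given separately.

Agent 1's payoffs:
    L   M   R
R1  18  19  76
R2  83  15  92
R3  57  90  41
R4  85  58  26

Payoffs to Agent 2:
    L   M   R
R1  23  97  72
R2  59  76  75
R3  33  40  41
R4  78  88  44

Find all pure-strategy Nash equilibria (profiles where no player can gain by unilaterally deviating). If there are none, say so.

No pure-strategy Nash equilibrium.

Check each profile: it is a Nash equilibrium iff no player can strictly gain by switching unilaterally.
(R1, L): Agent 1 can switch to R2 (18 → 83). Not NE.
(R1, M): Agent 1 can switch to R3 (19 → 90). Not NE.
(R1, R): Agent 1 can switch to R2 (76 → 92). Not NE.
(R2, L): Agent 1 can switch to R4 (83 → 85). Not NE.
(R2, M): Agent 1 can switch to R1 (15 → 19). Not NE.
(R2, R): Agent 2 can switch to M (75 → 76). Not NE.
(R3, L): Agent 1 can switch to R2 (57 → 83). Not NE.
(R3, M): Agent 2 can switch to R (40 → 41). Not NE.
(R3, R): Agent 1 can switch to R1 (41 → 76). Not NE.
(R4, L): Agent 2 can switch to M (78 → 88). Not NE.
(The remaining 2 profiles each have a profitable deviation by the same check.)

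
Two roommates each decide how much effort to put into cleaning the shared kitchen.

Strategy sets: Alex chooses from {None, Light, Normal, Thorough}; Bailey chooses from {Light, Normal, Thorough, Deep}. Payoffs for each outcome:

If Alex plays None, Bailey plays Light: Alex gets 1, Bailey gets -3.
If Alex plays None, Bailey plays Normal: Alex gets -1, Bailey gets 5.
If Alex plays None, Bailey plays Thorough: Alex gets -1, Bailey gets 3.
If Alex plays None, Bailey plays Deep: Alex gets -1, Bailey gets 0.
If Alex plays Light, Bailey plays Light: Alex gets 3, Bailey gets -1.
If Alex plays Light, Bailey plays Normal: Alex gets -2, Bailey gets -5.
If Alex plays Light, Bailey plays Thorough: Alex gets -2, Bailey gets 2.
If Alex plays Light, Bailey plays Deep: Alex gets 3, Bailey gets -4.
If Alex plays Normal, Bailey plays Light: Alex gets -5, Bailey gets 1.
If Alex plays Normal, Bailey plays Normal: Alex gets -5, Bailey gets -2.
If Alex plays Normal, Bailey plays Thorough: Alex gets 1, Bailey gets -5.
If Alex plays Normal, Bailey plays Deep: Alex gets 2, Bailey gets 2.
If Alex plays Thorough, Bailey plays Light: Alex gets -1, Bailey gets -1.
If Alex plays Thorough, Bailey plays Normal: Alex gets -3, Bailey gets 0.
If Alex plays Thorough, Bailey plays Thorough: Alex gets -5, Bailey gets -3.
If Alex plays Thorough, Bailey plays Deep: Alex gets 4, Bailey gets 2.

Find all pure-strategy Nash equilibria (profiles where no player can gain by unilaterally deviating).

Pure-strategy Nash equilibria: (None, Normal); (Thorough, Deep)

Mark each player's best response to every combination of opponents' strategies; a profile where every player is best-responding is a pure Nash equilibrium.
Alex against Light: payoffs 1, 3, -5, -1 → best response Light.
Alex against Normal: payoffs -1, -2, -5, -3 → best response None.
Alex against Thorough: payoffs -1, -2, 1, -5 → best response Normal.
Alex against Deep: payoffs -1, 3, 2, 4 → best response Thorough.
Bailey against None: payoffs -3, 5, 3, 0 → best response Normal.
Bailey against Light: payoffs -1, -5, 2, -4 → best response Thorough.
Bailey against Normal: payoffs 1, -2, -5, 2 → best response Deep.
Bailey against Thorough: payoffs -1, 0, -3, 2 → best response Deep.
Mutual best responses: (None, Normal); (Thorough, Deep).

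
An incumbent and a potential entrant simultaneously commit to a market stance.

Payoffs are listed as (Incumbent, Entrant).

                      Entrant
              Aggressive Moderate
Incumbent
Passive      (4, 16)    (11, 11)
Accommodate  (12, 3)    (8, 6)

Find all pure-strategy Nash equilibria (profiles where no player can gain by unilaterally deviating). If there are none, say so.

(Passive, Aggressive): Incumbent can switch to Accommodate (4 → 12). Not NE.
(Passive, Moderate): Entrant can switch to Aggressive (11 → 16). Not NE.
(Accommodate, Aggressive): Entrant can switch to Moderate (3 → 6). Not NE.
(Accommodate, Moderate): Incumbent can switch to Passive (8 → 11). Not NE.

No pure-strategy Nash equilibrium.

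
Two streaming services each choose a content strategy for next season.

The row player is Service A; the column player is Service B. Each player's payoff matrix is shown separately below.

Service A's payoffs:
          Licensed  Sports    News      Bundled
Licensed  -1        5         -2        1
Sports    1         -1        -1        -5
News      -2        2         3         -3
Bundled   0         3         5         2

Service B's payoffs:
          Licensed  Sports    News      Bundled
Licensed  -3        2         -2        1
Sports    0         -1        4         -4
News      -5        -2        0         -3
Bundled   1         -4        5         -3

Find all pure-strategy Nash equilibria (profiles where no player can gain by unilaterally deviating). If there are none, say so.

Pure-strategy Nash equilibria: (Licensed, Sports) and (Bundled, News)

(Licensed, Licensed): Service A can switch to Sports (-1 → 1). Not NE.
(Licensed, Sports): Service A gets 5, best alternative 3; Service B gets 2, best alternative 1. No profitable deviation — NE.
(Licensed, News): Service A can switch to Sports (-2 → -1). Not NE.
(Licensed, Bundled): Service A can switch to Bundled (1 → 2). Not NE.
(Sports, Licensed): Service B can switch to News (0 → 4). Not NE.
(Sports, Sports): Service A can switch to Licensed (-1 → 5). Not NE.
(Sports, News): Service A can switch to News (-1 → 3). Not NE.
(Bundled, News): Service A gets 5, best alternative 3; Service B gets 5, best alternative 1. No profitable deviation — NE.
(The remaining 8 profiles each have a profitable deviation by the same check.)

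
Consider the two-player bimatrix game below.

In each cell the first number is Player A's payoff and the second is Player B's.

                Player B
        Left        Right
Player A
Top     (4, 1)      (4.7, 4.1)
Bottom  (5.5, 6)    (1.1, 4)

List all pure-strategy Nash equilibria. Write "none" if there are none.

(Top, Left): Player A can switch to Bottom (4 → 5.5). Not NE.
(Top, Right): Player A gets 4.7, best alternative 1.1; Player B gets 4.1, best alternative 1. No profitable deviation — NE.
(Bottom, Left): Player A gets 5.5, best alternative 4; Player B gets 6, best alternative 4. No profitable deviation — NE.
(Bottom, Right): Player A can switch to Top (1.1 → 4.7). Not NE.

(Top, Right); (Bottom, Left)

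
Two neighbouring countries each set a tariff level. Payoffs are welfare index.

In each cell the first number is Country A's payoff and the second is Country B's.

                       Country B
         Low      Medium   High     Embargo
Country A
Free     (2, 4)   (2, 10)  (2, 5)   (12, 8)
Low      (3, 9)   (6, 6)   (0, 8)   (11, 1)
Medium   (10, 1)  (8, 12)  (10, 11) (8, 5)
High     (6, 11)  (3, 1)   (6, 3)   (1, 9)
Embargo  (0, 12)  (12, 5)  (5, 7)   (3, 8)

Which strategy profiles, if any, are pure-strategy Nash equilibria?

No pure-strategy Nash equilibrium.

Country A against Low: payoffs 2, 3, 10, 6, 0 → best response Medium.
Country A against Medium: payoffs 2, 6, 8, 3, 12 → best response Embargo.
Country A against High: payoffs 2, 0, 10, 6, 5 → best response Medium.
Country A against Embargo: payoffs 12, 11, 8, 1, 3 → best response Free.
Country B against Free: payoffs 4, 10, 5, 8 → best response Medium.
Country B against Low: payoffs 9, 6, 8, 1 → best response Low.
Country B against Medium: payoffs 1, 12, 11, 5 → best response Medium.
Country B against High: payoffs 11, 1, 3, 9 → best response Low.
Country B against Embargo: payoffs 12, 5, 7, 8 → best response Low.
No profile is a mutual best response for all players.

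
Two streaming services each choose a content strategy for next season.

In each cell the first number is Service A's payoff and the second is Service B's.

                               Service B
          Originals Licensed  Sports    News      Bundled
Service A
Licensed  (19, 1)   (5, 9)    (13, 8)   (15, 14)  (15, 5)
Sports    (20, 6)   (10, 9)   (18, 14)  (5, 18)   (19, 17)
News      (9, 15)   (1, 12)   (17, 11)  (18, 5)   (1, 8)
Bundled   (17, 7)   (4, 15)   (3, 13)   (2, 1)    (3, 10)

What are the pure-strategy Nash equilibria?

No pure-strategy Nash equilibrium.

(Licensed, Originals): Service A can switch to Sports (19 → 20). Not NE.
(Licensed, Licensed): Service A can switch to Sports (5 → 10). Not NE.
(Licensed, Sports): Service A can switch to Sports (13 → 18). Not NE.
(Licensed, News): Service A can switch to News (15 → 18). Not NE.
(Licensed, Bundled): Service A can switch to Sports (15 → 19). Not NE.
(Sports, Originals): Service B can switch to Licensed (6 → 9). Not NE.
(The remaining 14 profiles each have a profitable deviation by the same check.)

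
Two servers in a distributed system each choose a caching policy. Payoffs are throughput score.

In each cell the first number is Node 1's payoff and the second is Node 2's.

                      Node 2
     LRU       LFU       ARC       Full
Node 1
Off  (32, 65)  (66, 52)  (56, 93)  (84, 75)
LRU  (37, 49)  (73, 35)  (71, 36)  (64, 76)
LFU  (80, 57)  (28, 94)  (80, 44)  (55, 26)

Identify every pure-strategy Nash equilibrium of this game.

This game has no pure Nash equilibrium.

For each strategy profile, look for a profitable unilateral deviation.
(Off, LRU): Node 1 can switch to LRU (32 → 37). Not NE.
(Off, LFU): Node 1 can switch to LRU (66 → 73). Not NE.
(Off, ARC): Node 1 can switch to LRU (56 → 71). Not NE.
(Off, Full): Node 2 can switch to ARC (75 → 93). Not NE.
(LRU, LRU): Node 1 can switch to LFU (37 → 80). Not NE.
(LRU, LFU): Node 2 can switch to LRU (35 → 49). Not NE.
(LRU, ARC): Node 1 can switch to LFU (71 → 80). Not NE.
(LRU, Full): Node 1 can switch to Off (64 → 84). Not NE.
(The remaining 4 profiles each have a profitable deviation by the same check.)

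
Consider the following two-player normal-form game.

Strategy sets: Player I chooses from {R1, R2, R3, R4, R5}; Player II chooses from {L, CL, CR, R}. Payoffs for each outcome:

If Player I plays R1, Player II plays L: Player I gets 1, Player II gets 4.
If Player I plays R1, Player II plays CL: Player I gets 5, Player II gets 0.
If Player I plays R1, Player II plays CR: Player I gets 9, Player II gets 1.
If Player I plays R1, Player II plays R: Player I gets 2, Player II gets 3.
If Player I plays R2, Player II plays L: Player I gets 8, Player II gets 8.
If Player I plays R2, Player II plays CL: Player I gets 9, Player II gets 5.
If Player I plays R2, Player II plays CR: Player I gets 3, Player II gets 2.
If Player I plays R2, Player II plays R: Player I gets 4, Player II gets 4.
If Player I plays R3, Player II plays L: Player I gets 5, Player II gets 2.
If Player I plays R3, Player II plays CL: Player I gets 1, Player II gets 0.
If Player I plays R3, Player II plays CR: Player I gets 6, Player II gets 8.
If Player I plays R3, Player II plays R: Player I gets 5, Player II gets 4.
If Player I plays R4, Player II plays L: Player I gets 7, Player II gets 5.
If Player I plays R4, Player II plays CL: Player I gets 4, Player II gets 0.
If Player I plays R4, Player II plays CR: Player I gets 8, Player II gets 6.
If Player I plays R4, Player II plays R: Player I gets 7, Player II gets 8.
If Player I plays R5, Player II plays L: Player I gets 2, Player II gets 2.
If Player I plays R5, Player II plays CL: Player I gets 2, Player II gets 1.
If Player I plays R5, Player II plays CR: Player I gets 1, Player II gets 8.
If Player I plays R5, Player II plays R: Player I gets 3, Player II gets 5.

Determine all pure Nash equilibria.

The pure Nash equilibria are (R2, L), (R4, R).

(R1, L): Player I can switch to R2 (1 → 8). Not NE.
(R1, CL): Player I can switch to R2 (5 → 9). Not NE.
(R1, CR): Player II can switch to L (1 → 4). Not NE.
(R1, R): Player I can switch to R2 (2 → 4). Not NE.
(R2, L): Player I gets 8, best alternative 7; Player II gets 8, best alternative 5. No profitable deviation — NE.
(R2, CL): Player II can switch to L (5 → 8). Not NE.
(R2, CR): Player I can switch to R1 (3 → 9). Not NE.
(R2, R): Player I can switch to R3 (4 → 5). Not NE.
(R3, L): Player I can switch to R2 (5 → 8). Not NE.
(R3, CL): Player I can switch to R1 (1 → 5). Not NE.
(R3, CR): Player I can switch to R1 (6 → 9). Not NE.
(R4, R): Player I gets 7, best alternative 5; Player II gets 8, best alternative 6. No profitable deviation — NE.
(The remaining 8 profiles each have a profitable deviation by the same check.)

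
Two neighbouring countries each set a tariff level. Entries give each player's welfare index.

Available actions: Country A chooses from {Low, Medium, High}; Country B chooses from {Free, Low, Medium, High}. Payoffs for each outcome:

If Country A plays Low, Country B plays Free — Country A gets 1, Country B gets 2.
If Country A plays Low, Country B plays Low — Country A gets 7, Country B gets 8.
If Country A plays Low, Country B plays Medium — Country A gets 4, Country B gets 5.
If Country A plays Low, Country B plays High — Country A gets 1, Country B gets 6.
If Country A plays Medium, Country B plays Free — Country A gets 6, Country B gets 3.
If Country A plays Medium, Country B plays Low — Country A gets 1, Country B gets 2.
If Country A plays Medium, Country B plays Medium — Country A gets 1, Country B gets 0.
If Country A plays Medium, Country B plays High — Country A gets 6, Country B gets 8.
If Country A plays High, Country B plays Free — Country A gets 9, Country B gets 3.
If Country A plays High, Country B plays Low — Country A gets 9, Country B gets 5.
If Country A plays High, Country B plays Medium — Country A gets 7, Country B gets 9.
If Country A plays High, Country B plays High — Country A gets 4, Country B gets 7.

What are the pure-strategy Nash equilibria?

Country A against Free: payoffs 1, 6, 9 → best response High.
Country A against Low: payoffs 7, 1, 9 → best response High.
Country A against Medium: payoffs 4, 1, 7 → best response High.
Country A against High: payoffs 1, 6, 4 → best response Medium.
Country B against Low: payoffs 2, 8, 5, 6 → best response Low.
Country B against Medium: payoffs 3, 2, 0, 8 → best response High.
Country B against High: payoffs 3, 5, 9, 7 → best response Medium.
Mutual best responses: (Medium, High); (High, Medium).

Pure-strategy Nash equilibria: (Medium, High), (High, Medium)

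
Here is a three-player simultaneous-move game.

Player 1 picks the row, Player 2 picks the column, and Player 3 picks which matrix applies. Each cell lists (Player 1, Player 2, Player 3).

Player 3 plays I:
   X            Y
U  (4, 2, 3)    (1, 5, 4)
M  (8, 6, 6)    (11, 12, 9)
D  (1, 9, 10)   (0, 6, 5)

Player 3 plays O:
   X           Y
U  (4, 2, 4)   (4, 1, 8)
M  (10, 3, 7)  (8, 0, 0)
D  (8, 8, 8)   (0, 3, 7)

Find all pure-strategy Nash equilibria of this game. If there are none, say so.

Pure-strategy Nash equilibria: (M, X, O), (M, Y, I)

Player 1 against (X, I): payoffs 4, 8, 1 → best response M.
Player 1 against (X, O): payoffs 4, 10, 8 → best response M.
Player 1 against (Y, I): payoffs 1, 11, 0 → best response M.
Player 1 against (Y, O): payoffs 4, 8, 0 → best response M.
Player 2 against (U, I): payoffs 2, 5 → best response Y.
Player 2 against (U, O): payoffs 2, 1 → best response X.
Player 2 against (M, I): payoffs 6, 12 → best response Y.
Player 2 against (M, O): payoffs 3, 0 → best response X.
Player 2 against (D, I): payoffs 9, 6 → best response X.
Player 2 against (D, O): payoffs 8, 3 → best response X.
Player 3 against (U, X): payoffs 3, 4 → best response O.
Player 3 against (U, Y): payoffs 4, 8 → best response O.
Player 3 against (M, X): payoffs 6, 7 → best response O.
Player 3 against (M, Y): payoffs 9, 0 → best response I.
Player 3 against (D, X): payoffs 10, 8 → best response I.
Player 3 against (D, Y): payoffs 5, 7 → best response O.
Mutual best responses: (M, X, O); (M, Y, I).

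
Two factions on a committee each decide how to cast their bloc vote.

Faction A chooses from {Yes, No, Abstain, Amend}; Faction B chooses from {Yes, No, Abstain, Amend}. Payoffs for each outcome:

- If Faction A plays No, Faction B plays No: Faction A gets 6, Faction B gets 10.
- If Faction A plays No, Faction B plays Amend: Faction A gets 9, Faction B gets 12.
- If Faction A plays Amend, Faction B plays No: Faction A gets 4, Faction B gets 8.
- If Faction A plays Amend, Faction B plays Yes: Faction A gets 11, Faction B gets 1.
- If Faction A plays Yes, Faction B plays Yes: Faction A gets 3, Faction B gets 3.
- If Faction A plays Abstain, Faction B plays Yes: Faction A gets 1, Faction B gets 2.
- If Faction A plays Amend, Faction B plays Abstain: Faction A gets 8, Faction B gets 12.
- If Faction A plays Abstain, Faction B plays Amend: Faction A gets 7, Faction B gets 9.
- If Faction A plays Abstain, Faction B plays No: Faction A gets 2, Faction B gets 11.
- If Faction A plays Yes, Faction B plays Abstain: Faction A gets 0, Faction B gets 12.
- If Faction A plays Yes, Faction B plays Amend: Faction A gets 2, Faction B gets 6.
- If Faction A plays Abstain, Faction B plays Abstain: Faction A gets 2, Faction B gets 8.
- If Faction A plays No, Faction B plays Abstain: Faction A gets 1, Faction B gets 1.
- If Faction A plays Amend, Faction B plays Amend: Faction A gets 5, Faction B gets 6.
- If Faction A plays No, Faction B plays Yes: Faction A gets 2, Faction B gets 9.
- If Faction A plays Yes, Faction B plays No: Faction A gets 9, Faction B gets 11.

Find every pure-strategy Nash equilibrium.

Faction A against Yes: payoffs 3, 2, 1, 11 → best response Amend.
Faction A against No: payoffs 9, 6, 2, 4 → best response Yes.
Faction A against Abstain: payoffs 0, 1, 2, 8 → best response Amend.
Faction A against Amend: payoffs 2, 9, 7, 5 → best response No.
Faction B against Yes: payoffs 3, 11, 12, 6 → best response Abstain.
Faction B against No: payoffs 9, 10, 1, 12 → best response Amend.
Faction B against Abstain: payoffs 2, 11, 8, 9 → best response No.
Faction B against Amend: payoffs 1, 8, 12, 6 → best response Abstain.
Mutual best responses: (No, Amend); (Amend, Abstain).

(No, Amend), (Amend, Abstain)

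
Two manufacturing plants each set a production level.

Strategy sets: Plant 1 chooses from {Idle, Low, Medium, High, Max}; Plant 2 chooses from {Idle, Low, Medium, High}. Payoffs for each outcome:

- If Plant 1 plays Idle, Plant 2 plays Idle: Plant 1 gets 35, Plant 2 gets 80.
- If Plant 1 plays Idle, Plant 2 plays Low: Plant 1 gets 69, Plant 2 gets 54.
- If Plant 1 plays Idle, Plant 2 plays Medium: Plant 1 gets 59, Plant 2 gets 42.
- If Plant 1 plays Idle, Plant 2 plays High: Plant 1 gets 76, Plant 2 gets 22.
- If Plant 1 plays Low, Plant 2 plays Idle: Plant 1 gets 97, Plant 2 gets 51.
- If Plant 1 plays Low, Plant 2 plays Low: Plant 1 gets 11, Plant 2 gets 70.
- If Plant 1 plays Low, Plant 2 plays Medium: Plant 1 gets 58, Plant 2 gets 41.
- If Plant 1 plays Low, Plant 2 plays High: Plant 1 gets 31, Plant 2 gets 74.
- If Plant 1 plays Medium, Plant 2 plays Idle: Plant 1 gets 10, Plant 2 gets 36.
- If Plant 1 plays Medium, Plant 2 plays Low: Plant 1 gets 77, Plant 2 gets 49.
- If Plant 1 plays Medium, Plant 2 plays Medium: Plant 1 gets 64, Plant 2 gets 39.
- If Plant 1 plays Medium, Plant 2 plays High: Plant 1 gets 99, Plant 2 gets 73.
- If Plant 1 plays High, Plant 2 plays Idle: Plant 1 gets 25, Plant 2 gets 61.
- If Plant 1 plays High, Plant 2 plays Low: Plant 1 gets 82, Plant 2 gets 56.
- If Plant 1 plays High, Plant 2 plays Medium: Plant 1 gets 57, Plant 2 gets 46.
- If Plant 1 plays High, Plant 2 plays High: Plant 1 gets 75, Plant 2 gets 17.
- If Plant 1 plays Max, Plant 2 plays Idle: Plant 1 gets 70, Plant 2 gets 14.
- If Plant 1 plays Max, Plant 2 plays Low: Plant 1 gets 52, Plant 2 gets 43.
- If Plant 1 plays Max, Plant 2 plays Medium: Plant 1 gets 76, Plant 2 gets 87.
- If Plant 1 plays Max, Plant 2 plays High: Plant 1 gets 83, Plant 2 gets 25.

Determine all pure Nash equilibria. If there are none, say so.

Mark each player's best response to every combination of opponents' strategies; a profile where every player is best-responding is a pure Nash equilibrium.
Plant 1 against Idle: payoffs 35, 97, 10, 25, 70 → best response Low.
Plant 1 against Low: payoffs 69, 11, 77, 82, 52 → best response High.
Plant 1 against Medium: payoffs 59, 58, 64, 57, 76 → best response Max.
Plant 1 against High: payoffs 76, 31, 99, 75, 83 → best response Medium.
Plant 2 against Idle: payoffs 80, 54, 42, 22 → best response Idle.
Plant 2 against Low: payoffs 51, 70, 41, 74 → best response High.
Plant 2 against Medium: payoffs 36, 49, 39, 73 → best response High.
Plant 2 against High: payoffs 61, 56, 46, 17 → best response Idle.
Plant 2 against Max: payoffs 14, 43, 87, 25 → best response Medium.
Mutual best responses: (Medium, High); (Max, Medium).

The pure Nash equilibria are (Medium, High); (Max, Medium).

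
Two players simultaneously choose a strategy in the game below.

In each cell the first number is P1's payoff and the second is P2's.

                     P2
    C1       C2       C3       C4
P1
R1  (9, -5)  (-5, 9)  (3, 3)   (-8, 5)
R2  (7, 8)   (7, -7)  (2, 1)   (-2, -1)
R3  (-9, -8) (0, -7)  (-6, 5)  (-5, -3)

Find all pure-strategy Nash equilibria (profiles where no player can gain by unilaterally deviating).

There is no pure-strategy Nash equilibrium.

Check each profile: it is a Nash equilibrium iff no player can strictly gain by switching unilaterally.
(R1, C1): P2 can switch to C2 (-5 → 9). Not NE.
(R1, C2): P1 can switch to R2 (-5 → 7). Not NE.
(R1, C3): P2 can switch to C2 (3 → 9). Not NE.
(R1, C4): P1 can switch to R2 (-8 → -2). Not NE.
(R2, C1): P1 can switch to R1 (7 → 9). Not NE.
(R2, C2): P2 can switch to C1 (-7 → 8). Not NE.
(R2, C3): P1 can switch to R1 (2 → 3). Not NE.
(R2, C4): P2 can switch to C1 (-1 → 8). Not NE.
(The remaining 4 profiles each have a profitable deviation by the same check.)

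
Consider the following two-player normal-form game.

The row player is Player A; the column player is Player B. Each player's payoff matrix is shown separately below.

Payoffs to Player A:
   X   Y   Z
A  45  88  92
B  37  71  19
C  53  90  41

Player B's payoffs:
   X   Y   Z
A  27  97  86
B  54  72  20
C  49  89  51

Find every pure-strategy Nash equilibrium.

Pure NE: (C, Y)

Mark each player's best response to every combination of opponents' strategies; a profile where every player is best-responding is a pure Nash equilibrium.
Player A against X: payoffs 45, 37, 53 → best response C.
Player A against Y: payoffs 88, 71, 90 → best response C.
Player A against Z: payoffs 92, 19, 41 → best response A.
Player B against A: payoffs 27, 97, 86 → best response Y.
Player B against B: payoffs 54, 72, 20 → best response Y.
Player B against C: payoffs 49, 89, 51 → best response Y.
Mutual best responses: (C, Y).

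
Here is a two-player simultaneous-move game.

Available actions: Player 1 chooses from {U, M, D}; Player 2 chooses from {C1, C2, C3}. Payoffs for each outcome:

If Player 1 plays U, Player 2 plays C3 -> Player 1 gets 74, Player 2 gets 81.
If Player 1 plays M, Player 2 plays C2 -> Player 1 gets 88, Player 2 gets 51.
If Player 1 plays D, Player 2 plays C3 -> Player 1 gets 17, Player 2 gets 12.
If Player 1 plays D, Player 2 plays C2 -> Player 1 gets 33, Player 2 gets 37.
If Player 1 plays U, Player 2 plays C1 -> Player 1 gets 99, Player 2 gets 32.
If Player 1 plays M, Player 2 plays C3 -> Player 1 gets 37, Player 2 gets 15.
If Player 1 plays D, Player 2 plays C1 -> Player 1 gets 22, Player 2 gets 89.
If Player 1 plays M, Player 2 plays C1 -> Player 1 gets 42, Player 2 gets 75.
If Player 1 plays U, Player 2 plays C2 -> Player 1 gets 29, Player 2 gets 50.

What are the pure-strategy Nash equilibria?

The unique pure-strategy Nash equilibrium is (U, C3).

(U, C1): Player 2 can switch to C2 (32 → 50). Not NE.
(U, C2): Player 1 can switch to M (29 → 88). Not NE.
(U, C3): Player 1 gets 74, best alternative 37; Player 2 gets 81, best alternative 50. No profitable deviation — NE.
(M, C1): Player 1 can switch to U (42 → 99). Not NE.
(M, C2): Player 2 can switch to C1 (51 → 75). Not NE.
(M, C3): Player 1 can switch to U (37 → 74). Not NE.
(D, C1): Player 1 can switch to U (22 → 99). Not NE.
(D, C2): Player 1 can switch to M (33 → 88). Not NE.
(D, C3): Player 1 can switch to U (17 → 74). Not NE.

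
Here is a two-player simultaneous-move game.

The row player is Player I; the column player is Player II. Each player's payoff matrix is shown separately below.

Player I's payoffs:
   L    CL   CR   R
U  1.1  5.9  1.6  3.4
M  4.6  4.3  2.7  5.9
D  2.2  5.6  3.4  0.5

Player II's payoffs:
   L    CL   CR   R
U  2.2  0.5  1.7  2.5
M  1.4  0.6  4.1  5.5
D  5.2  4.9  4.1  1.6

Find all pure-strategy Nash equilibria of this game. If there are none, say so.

The unique pure-strategy Nash equilibrium is (M, R).

Player I against L: payoffs 1.1, 4.6, 2.2 → best response M.
Player I against CL: payoffs 5.9, 4.3, 5.6 → best response U.
Player I against CR: payoffs 1.6, 2.7, 3.4 → best response D.
Player I against R: payoffs 3.4, 5.9, 0.5 → best response M.
Player II against U: payoffs 2.2, 0.5, 1.7, 2.5 → best response R.
Player II against M: payoffs 1.4, 0.6, 4.1, 5.5 → best response R.
Player II against D: payoffs 5.2, 4.9, 4.1, 1.6 → best response L.
Mutual best responses: (M, R).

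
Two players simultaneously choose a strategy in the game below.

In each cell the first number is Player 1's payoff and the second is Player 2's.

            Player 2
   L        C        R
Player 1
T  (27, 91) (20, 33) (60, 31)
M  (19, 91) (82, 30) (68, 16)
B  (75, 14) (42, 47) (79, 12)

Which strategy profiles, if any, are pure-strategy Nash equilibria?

Player 1 against L: payoffs 27, 19, 75 → best response B.
Player 1 against C: payoffs 20, 82, 42 → best response M.
Player 1 against R: payoffs 60, 68, 79 → best response B.
Player 2 against T: payoffs 91, 33, 31 → best response L.
Player 2 against M: payoffs 91, 30, 16 → best response L.
Player 2 against B: payoffs 14, 47, 12 → best response C.
No profile is a mutual best response for all players.

none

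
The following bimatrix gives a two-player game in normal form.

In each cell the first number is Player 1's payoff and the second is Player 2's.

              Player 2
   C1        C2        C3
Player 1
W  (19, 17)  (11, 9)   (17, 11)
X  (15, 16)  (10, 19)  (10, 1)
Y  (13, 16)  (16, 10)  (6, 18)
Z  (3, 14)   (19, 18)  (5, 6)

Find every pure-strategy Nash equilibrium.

The pure Nash equilibria are (W, C1) and (Z, C2).

(W, C1): Player 1 gets 19, best alternative 15; Player 2 gets 17, best alternative 11. No profitable deviation — NE.
(W, C2): Player 1 can switch to Y (11 → 16). Not NE.
(W, C3): Player 2 can switch to C1 (11 → 17). Not NE.
(X, C1): Player 1 can switch to W (15 → 19). Not NE.
(X, C2): Player 1 can switch to W (10 → 11). Not NE.
(X, C3): Player 1 can switch to W (10 → 17). Not NE.
(Y, C1): Player 1 can switch to W (13 → 19). Not NE.
(Y, C2): Player 1 can switch to Z (16 → 19). Not NE.
(Y, C3): Player 1 can switch to W (6 → 17). Not NE.
(Z, C2): Player 1 gets 19, best alternative 16; Player 2 gets 18, best alternative 14. No profitable deviation — NE.
(The remaining 2 profiles each have a profitable deviation by the same check.)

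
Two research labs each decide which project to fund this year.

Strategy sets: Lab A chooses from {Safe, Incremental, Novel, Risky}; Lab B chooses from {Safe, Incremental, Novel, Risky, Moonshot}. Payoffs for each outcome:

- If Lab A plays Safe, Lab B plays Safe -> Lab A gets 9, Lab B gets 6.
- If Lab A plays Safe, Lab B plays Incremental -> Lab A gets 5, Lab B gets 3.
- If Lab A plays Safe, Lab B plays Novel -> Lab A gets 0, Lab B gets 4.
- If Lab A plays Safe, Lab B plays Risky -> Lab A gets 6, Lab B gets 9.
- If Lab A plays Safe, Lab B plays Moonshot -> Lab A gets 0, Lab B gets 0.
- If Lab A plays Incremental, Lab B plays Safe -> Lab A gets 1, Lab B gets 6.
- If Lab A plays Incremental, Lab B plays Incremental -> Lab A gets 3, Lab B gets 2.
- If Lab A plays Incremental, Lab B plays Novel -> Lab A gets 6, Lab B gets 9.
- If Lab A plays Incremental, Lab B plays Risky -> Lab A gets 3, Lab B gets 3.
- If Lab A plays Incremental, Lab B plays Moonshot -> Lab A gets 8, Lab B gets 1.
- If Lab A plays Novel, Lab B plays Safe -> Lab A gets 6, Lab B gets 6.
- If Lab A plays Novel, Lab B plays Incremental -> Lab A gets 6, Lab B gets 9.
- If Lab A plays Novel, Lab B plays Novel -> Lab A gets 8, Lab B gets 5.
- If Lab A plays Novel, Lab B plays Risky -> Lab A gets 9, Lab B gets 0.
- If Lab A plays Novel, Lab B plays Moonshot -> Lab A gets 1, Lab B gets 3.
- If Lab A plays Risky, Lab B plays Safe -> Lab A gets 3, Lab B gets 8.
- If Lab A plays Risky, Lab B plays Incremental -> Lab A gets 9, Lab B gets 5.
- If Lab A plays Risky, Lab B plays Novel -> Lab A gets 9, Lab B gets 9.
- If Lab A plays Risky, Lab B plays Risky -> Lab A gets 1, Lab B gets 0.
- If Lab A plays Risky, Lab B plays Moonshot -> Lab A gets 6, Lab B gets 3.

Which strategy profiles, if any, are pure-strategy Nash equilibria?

Mark each player's best response to every combination of opponents' strategies; a profile where every player is best-responding is a pure Nash equilibrium.
Lab A against Safe: payoffs 9, 1, 6, 3 → best response Safe.
Lab A against Incremental: payoffs 5, 3, 6, 9 → best response Risky.
Lab A against Novel: payoffs 0, 6, 8, 9 → best response Risky.
Lab A against Risky: payoffs 6, 3, 9, 1 → best response Novel.
Lab A against Moonshot: payoffs 0, 8, 1, 6 → best response Incremental.
Lab B against Safe: payoffs 6, 3, 4, 9, 0 → best response Risky.
Lab B against Incremental: payoffs 6, 2, 9, 3, 1 → best response Novel.
Lab B against Novel: payoffs 6, 9, 5, 0, 3 → best response Incremental.
Lab B against Risky: payoffs 8, 5, 9, 0, 3 → best response Novel.
Mutual best responses: (Risky, Novel).

The unique pure-strategy Nash equilibrium is (Risky, Novel).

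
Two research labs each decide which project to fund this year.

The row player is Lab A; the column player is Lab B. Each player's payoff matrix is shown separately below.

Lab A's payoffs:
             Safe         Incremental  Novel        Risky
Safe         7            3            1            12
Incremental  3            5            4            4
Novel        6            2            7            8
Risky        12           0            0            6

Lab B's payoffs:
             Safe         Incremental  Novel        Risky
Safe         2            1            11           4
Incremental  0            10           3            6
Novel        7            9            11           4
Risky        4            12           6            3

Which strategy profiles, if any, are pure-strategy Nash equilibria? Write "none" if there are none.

Pure-strategy Nash equilibria: (Incremental, Incremental), (Novel, Novel)

Lab A against Safe: payoffs 7, 3, 6, 12 → best response Risky.
Lab A against Incremental: payoffs 3, 5, 2, 0 → best response Incremental.
Lab A against Novel: payoffs 1, 4, 7, 0 → best response Novel.
Lab A against Risky: payoffs 12, 4, 8, 6 → best response Safe.
Lab B against Safe: payoffs 2, 1, 11, 4 → best response Novel.
Lab B against Incremental: payoffs 0, 10, 3, 6 → best response Incremental.
Lab B against Novel: payoffs 7, 9, 11, 4 → best response Novel.
Lab B against Risky: payoffs 4, 12, 6, 3 → best response Incremental.
Mutual best responses: (Incremental, Incremental); (Novel, Novel).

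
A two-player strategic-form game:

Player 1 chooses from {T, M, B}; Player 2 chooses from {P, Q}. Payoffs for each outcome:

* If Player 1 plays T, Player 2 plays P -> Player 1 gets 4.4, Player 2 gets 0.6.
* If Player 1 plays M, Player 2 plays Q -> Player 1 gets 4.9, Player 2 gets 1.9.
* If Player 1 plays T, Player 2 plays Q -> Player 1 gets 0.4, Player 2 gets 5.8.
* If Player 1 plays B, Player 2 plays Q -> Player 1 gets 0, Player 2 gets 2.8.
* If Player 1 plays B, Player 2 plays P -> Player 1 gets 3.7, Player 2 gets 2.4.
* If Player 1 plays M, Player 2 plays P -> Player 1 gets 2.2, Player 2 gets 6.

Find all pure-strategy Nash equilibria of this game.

No pure-strategy Nash equilibrium.

(T, P): Player 2 can switch to Q (0.6 → 5.8). Not NE.
(T, Q): Player 1 can switch to M (0.4 → 4.9). Not NE.
(M, P): Player 1 can switch to T (2.2 → 4.4). Not NE.
(M, Q): Player 2 can switch to P (1.9 → 6). Not NE.
(B, P): Player 1 can switch to T (3.7 → 4.4). Not NE.
(B, Q): Player 1 can switch to T (0 → 0.4). Not NE.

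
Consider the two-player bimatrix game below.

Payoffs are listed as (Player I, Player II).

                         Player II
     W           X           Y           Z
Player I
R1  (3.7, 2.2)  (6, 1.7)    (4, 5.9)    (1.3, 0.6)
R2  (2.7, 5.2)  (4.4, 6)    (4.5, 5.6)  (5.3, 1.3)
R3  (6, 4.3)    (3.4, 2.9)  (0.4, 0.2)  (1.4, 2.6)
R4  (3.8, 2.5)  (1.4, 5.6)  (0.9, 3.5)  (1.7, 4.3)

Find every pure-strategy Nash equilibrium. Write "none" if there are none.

Mark each player's best response to every combination of opponents' strategies; a profile where every player is best-responding is a pure Nash equilibrium.
Player I against W: payoffs 3.7, 2.7, 6, 3.8 → best response R3.
Player I against X: payoffs 6, 4.4, 3.4, 1.4 → best response R1.
Player I against Y: payoffs 4, 4.5, 0.4, 0.9 → best response R2.
Player I against Z: payoffs 1.3, 5.3, 1.4, 1.7 → best response R2.
Player II against R1: payoffs 2.2, 1.7, 5.9, 0.6 → best response Y.
Player II against R2: payoffs 5.2, 6, 5.6, 1.3 → best response X.
Player II against R3: payoffs 4.3, 2.9, 0.2, 2.6 → best response W.
Player II against R4: payoffs 2.5, 5.6, 3.5, 4.3 → best response X.
Mutual best responses: (R3, W).

(R3, W)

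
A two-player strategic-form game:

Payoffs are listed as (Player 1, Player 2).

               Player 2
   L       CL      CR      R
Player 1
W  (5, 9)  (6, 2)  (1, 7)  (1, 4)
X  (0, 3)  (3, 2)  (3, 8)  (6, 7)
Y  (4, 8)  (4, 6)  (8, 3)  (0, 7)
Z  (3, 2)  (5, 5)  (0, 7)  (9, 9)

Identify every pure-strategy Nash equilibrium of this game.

Mark each player's best response to every combination of opponents' strategies; a profile where every player is best-responding is a pure Nash equilibrium.
Player 1 against L: payoffs 5, 0, 4, 3 → best response W.
Player 1 against CL: payoffs 6, 3, 4, 5 → best response W.
Player 1 against CR: payoffs 1, 3, 8, 0 → best response Y.
Player 1 against R: payoffs 1, 6, 0, 9 → best response Z.
Player 2 against W: payoffs 9, 2, 7, 4 → best response L.
Player 2 against X: payoffs 3, 2, 8, 7 → best response CR.
Player 2 against Y: payoffs 8, 6, 3, 7 → best response L.
Player 2 against Z: payoffs 2, 5, 7, 9 → best response R.
Mutual best responses: (W, L); (Z, R).

The pure Nash equilibria are (W, L); (Z, R).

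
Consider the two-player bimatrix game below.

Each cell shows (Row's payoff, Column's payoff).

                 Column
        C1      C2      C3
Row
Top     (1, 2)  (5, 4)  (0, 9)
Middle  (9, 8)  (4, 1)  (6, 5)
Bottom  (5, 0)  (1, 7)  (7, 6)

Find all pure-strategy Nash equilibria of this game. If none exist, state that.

For each player, find the best response to each opponent profile; mutual best responses are the pure NE.
Row against C1: payoffs 1, 9, 5 → best response Middle.
Row against C2: payoffs 5, 4, 1 → best response Top.
Row against C3: payoffs 0, 6, 7 → best response Bottom.
Column against Top: payoffs 2, 4, 9 → best response C3.
Column against Middle: payoffs 8, 1, 5 → best response C1.
Column against Bottom: payoffs 0, 7, 6 → best response C2.
Mutual best responses: (Middle, C1).

(Middle, C1)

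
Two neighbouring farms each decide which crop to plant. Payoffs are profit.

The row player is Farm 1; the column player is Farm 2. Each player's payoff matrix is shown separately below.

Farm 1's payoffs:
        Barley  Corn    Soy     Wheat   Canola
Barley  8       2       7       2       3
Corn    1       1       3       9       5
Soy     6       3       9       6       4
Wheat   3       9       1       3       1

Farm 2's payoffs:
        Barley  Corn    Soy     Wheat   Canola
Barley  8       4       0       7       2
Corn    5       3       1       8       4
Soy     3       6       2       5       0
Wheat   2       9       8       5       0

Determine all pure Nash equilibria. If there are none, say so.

Pure-strategy Nash equilibria: (Barley, Barley); (Corn, Wheat); (Wheat, Corn)

(Barley, Barley): Farm 1 gets 8, best alternative 6; Farm 2 gets 8, best alternative 7. No profitable deviation — NE.
(Barley, Corn): Farm 1 can switch to Soy (2 → 3). Not NE.
(Barley, Soy): Farm 1 can switch to Soy (7 → 9). Not NE.
(Barley, Wheat): Farm 1 can switch to Corn (2 → 9). Not NE.
(Barley, Canola): Farm 1 can switch to Corn (3 → 5). Not NE.
(Corn, Barley): Farm 1 can switch to Barley (1 → 8). Not NE.
(Corn, Corn): Farm 1 can switch to Barley (1 → 2). Not NE.
(Corn, Wheat): Farm 1 gets 9, best alternative 6; Farm 2 gets 8, best alternative 5. No profitable deviation — NE.
(Wheat, Corn): Farm 1 gets 9, best alternative 3; Farm 2 gets 9, best alternative 8. No profitable deviation — NE.
(The remaining 11 profiles each have a profitable deviation by the same check.)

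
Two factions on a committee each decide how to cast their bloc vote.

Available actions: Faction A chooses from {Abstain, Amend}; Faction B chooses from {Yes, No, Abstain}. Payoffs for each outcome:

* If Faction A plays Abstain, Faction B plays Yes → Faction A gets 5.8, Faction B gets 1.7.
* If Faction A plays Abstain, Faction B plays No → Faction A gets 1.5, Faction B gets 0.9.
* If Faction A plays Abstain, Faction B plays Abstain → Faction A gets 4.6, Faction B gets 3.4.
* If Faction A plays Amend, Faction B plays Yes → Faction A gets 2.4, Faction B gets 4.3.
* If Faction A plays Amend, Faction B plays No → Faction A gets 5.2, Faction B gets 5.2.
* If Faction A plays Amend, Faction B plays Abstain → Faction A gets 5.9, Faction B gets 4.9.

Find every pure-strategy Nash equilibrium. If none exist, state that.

Faction A against Yes: payoffs 5.8, 2.4 → best response Abstain.
Faction A against No: payoffs 1.5, 5.2 → best response Amend.
Faction A against Abstain: payoffs 4.6, 5.9 → best response Amend.
Faction B against Abstain: payoffs 1.7, 0.9, 3.4 → best response Abstain.
Faction B against Amend: payoffs 4.3, 5.2, 4.9 → best response No.
Mutual best responses: (Amend, No).

(Amend, No)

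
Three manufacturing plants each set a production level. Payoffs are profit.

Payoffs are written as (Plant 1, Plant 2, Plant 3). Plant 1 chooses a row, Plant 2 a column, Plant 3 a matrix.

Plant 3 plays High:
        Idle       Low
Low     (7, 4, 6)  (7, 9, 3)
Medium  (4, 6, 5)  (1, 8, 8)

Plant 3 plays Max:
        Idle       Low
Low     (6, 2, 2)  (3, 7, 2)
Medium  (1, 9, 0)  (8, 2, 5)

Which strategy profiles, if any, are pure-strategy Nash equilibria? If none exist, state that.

(Low, Idle, High): Plant 2 can switch to Low (4 → 9). Not NE.
(Low, Idle, Max): Plant 2 can switch to Low (2 → 7). Not NE.
(Low, Low, High): Plant 1 gets 7, best alternative 1; Plant 2 gets 9, best alternative 4; Plant 3 gets 3, best alternative 2. No profitable deviation — NE.
(Low, Low, Max): Plant 1 can switch to Medium (3 → 8). Not NE.
(Medium, Idle, High): Plant 1 can switch to Low (4 → 7). Not NE.
(Medium, Idle, Max): Plant 1 can switch to Low (1 → 6). Not NE.
(Medium, Low, High): Plant 1 can switch to Low (1 → 7). Not NE.
(Medium, Low, Max): Plant 2 can switch to Idle (2 → 9). Not NE.

The unique pure-strategy Nash equilibrium is (Low, Low, High).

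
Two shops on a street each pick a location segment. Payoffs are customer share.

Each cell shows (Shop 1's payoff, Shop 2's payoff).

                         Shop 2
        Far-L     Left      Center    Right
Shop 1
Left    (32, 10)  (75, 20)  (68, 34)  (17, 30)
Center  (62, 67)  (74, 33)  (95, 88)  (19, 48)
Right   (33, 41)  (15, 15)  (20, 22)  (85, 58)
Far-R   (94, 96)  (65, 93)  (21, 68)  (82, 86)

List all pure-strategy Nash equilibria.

The pure Nash equilibria are (Center, Center); (Right, Right); (Far-R, Far-L).

For each player, find the best response to each opponent profile; mutual best responses are the pure NE.
Shop 1 against Far-L: payoffs 32, 62, 33, 94 → best response Far-R.
Shop 1 against Left: payoffs 75, 74, 15, 65 → best response Left.
Shop 1 against Center: payoffs 68, 95, 20, 21 → best response Center.
Shop 1 against Right: payoffs 17, 19, 85, 82 → best response Right.
Shop 2 against Left: payoffs 10, 20, 34, 30 → best response Center.
Shop 2 against Center: payoffs 67, 33, 88, 48 → best response Center.
Shop 2 against Right: payoffs 41, 15, 22, 58 → best response Right.
Shop 2 against Far-R: payoffs 96, 93, 68, 86 → best response Far-L.
Mutual best responses: (Center, Center); (Right, Right); (Far-R, Far-L).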